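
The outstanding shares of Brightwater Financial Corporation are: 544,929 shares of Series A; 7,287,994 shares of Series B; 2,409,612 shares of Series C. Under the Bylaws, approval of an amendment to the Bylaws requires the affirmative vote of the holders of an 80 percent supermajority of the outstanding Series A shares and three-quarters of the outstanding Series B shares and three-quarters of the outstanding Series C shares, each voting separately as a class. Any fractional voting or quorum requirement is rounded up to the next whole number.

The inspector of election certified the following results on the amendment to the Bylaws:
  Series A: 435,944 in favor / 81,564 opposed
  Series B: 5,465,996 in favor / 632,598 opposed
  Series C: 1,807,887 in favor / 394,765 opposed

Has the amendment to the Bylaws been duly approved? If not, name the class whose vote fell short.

Series A: 4/5 of 544929 = 435943.20, rounded up to 435944; 435,944 required, 435,944 in favor — approved.
Series B: 3/4 of 7287994 = 5465995.50, rounded up to 5465996; 5,465,996 required, 5,465,996 in favor — approved.
Series C: 3/4 of 2409612 = 1807209; 1,807,209 required, 1,807,887 in favor — approved.

Approved — every class gave the required vote.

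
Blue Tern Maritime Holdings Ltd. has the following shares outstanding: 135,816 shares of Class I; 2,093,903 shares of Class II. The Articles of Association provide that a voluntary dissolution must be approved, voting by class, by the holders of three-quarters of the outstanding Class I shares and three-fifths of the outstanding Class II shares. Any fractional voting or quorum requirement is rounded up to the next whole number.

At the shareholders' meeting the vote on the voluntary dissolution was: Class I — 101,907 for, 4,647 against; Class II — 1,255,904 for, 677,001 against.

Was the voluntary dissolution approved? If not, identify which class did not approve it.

Class I: 3/4 of 135816 = 101862; 101,862 required, 101,907 in favor — approved.
Class II: 3/5 of 2093903 = 1256341.80, rounded up to 1256342; 1,256,342 required, 1,255,904 in favor — not approved.

Not approved — the Class II shares did not give the required vote.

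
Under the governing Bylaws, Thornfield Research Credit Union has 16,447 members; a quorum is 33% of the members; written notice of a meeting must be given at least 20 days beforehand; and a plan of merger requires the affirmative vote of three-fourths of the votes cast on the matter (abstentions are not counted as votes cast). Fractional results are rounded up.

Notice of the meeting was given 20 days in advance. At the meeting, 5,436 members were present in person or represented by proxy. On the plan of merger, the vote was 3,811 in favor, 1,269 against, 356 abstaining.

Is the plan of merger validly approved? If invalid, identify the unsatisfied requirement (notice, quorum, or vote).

Notice: 20 days given; 20 required. Satisfied.
Quorum: 33% of 16,447 = 5,427.51, rounded up to 5,428; 5,436 present. Satisfied.
Vote: requires three-fourths of the votes cast (5,436 − 356 abstaining = 5,080); 3/4 of 5080 = 3810, so 3,810 needed; 3,811 in favor. Satisfied.

Valid — all requirements satisfied.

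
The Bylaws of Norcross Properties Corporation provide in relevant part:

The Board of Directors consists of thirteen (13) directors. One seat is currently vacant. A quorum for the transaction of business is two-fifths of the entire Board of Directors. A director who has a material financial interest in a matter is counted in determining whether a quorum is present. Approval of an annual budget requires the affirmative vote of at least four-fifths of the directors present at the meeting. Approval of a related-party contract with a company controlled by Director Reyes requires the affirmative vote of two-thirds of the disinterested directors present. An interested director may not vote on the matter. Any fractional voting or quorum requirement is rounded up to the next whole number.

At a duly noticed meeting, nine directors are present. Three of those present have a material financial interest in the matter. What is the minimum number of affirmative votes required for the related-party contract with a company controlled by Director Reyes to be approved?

4

The related-party contract with a company controlled by Director Reyes requires two-thirds of the disinterested directors present (9 − 3 = 6).
2/3 of 6 = 4.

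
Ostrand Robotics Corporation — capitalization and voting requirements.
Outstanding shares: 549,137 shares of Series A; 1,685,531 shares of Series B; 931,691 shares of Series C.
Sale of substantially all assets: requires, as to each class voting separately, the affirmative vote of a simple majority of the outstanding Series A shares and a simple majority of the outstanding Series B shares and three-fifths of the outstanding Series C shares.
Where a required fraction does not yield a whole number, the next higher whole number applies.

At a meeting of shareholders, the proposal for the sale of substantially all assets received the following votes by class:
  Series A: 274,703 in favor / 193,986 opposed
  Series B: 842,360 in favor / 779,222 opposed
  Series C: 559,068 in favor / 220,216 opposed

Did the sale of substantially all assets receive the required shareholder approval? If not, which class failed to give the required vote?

Not approved — the Series B shares did not give the required vote.

Series A: a majority of 549137 is 274569; 274,569 required, 274,703 in favor — approved.
Series B: a majority of 1685531 is 842766; 842,766 required, 842,360 in favor — not approved.
Series C: 3/5 of 931691 = 559014.60, rounded up to 559015; 559,015 required, 559,068 in favor — approved.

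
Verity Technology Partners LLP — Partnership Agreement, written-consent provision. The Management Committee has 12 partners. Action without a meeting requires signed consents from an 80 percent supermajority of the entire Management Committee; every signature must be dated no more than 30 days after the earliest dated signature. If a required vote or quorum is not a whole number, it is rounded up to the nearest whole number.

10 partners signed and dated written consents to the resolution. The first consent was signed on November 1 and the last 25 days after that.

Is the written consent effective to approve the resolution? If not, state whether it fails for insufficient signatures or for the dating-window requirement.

Effective — both the signature and dating-window requirements are satisfied.

Signatures required: an 80 percent supermajority of 12 — 4/5 of 12 = 9.60, rounded up to 10, so 10 needed; 10 signed. Sufficient.
Dating window: the latest signature is 25 days after the earliest; the limit is 30 days. Within the window.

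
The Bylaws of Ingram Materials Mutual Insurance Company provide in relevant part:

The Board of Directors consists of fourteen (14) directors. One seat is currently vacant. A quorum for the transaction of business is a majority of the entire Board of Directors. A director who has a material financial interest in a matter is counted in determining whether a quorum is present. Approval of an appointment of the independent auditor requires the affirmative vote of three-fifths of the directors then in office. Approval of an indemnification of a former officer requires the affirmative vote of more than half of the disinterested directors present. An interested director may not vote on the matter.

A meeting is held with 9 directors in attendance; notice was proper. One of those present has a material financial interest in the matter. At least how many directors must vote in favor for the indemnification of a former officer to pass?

5

The indemnification of a former officer requires a majority of the disinterested directors present (9 − 1 = 8).
A majority of 8 is 5.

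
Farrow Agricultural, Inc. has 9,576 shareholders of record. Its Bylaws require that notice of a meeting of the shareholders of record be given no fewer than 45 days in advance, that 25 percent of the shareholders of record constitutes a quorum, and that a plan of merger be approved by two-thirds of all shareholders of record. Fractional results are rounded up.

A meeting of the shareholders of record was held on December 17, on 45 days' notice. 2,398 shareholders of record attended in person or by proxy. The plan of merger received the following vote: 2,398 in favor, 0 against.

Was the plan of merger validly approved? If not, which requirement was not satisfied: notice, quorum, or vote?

Invalid — vote requirement not satisfied.

Notice: 45 days given; 45 required. Satisfied.
Quorum: 25% of 9,576 = 2,394; 2,398 present. Satisfied.
Vote: requires two-thirds of all shareholders of record (9,576); 2/3 of 9576 = 6384, so 6,384 needed; 2,398 in favor. Not satisfied.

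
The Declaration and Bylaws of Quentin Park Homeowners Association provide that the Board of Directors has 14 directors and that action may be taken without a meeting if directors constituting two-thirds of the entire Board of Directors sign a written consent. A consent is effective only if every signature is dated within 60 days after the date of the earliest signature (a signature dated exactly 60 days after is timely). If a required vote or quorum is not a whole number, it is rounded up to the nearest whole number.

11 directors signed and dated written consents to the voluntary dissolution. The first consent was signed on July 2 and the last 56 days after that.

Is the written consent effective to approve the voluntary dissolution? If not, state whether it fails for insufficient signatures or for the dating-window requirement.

Effective — both the signature and dating-window requirements are satisfied.

Signatures required: two-thirds of 14 — 2/3 of 14 = 9.33, rounded up to 10, so 10 needed; 11 signed. Sufficient.
Dating window: the latest signature is 56 days after the earliest; the limit is 60 days. Within the window.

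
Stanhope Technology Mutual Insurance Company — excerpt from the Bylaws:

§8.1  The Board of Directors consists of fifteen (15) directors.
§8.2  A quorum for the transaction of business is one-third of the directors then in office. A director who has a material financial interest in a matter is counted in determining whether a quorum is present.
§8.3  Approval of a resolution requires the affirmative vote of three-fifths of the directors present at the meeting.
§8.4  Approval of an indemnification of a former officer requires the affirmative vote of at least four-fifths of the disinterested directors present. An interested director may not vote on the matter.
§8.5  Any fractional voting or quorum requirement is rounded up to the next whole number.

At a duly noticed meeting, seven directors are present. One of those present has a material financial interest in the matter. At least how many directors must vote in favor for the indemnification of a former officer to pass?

The indemnification of a former officer requires four-fifths of the disinterested directors present (7 − 1 = 6).
4/5 of 6 = 4.80, rounded up to 5.

5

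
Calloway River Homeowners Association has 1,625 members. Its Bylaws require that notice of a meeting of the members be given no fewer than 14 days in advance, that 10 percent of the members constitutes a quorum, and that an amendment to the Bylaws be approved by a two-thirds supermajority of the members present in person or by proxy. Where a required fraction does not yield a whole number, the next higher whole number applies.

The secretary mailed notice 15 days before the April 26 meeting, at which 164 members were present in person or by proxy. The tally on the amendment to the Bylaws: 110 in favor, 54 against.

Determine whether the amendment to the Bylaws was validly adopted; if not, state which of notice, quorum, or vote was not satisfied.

Notice: 15 days given; 14 required. Satisfied.
Quorum: 10% of 1,625 = 162.50, rounded up to 163; 164 present. Satisfied.
Vote: requires two-thirds of those present (164); 2/3 of 164 = 109.33, rounded up to 110, so 110 needed; 110 in favor. Satisfied.

Valid — all requirements satisfied.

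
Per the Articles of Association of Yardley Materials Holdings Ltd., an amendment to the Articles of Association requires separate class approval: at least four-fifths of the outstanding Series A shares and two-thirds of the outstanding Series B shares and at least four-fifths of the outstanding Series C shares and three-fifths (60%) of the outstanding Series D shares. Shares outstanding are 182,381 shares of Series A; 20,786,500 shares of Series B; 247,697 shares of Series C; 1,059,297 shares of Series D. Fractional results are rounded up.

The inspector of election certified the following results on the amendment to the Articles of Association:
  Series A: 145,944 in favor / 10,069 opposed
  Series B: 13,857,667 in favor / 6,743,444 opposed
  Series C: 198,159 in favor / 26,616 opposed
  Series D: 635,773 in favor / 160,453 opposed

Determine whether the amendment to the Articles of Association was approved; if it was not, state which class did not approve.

Series A: 4/5 of 182381 = 145904.80, rounded up to 145905; 145,905 required, 145,944 in favor — approved.
Series B: 2/3 of 20786500 = 13857666.67, rounded up to 13857667; 13,857,667 required, 13,857,667 in favor — approved.
Series C: 4/5 of 247697 = 198157.60, rounded up to 198158; 198,158 required, 198,159 in favor — approved.
Series D: 3/5 of 1059297 = 635578.20, rounded up to 635579; 635,579 required, 635,773 in favor — approved.

Approved — every class gave the required vote.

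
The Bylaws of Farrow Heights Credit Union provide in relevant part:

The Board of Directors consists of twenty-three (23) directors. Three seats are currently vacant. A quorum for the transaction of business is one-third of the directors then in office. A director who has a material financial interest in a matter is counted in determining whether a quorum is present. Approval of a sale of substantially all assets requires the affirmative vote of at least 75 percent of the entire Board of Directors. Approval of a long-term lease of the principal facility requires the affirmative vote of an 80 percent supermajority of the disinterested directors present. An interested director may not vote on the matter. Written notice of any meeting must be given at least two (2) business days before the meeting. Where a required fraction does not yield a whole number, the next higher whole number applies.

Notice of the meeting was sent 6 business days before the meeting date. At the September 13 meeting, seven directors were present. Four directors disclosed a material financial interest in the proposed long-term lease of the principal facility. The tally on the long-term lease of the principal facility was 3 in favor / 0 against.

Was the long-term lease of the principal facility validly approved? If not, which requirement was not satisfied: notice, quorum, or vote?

Notice: 6 business days given; 2 required (6 ≥ 2). Satisfied.
Quorum: 7 present (interested directors count toward quorum); quorum is 7. Satisfied.
Vote: the long-term lease of the principal facility requires four-fifths of the disinterested directors present (7 − 4 = 3). 4/5 of 3 = 2.40, rounded up to 3, so 3 affirmative votes are needed; 3 voted in favor. Satisfied.

Valid — all requirements satisfied.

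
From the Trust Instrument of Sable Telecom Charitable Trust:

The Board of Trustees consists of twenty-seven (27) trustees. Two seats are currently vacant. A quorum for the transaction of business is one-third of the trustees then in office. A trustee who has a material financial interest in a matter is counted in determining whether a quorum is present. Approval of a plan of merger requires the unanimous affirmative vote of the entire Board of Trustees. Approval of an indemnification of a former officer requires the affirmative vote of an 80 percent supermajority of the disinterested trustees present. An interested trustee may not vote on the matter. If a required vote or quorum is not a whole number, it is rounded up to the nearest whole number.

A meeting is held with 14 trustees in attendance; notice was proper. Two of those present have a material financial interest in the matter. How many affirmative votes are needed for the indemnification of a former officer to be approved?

10

The indemnification of a former officer requires four-fifths of the disinterested trustees present (14 − 2 = 12).
4/5 of 12 = 9.60, rounded up to 10.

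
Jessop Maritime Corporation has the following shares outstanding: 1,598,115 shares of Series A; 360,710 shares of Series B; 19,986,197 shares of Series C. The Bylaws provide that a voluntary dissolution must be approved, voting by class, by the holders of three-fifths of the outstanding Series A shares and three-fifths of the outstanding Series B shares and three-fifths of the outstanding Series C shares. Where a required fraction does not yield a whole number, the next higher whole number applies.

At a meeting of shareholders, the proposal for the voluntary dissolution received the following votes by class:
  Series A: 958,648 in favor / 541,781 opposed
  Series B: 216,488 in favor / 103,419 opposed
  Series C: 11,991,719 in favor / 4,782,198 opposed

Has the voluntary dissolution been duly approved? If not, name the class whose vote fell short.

Not approved — the Series A shares did not give the required vote.

Series A: 3/5 of 1598115 = 958869; 958,869 required, 958,648 in favor — not approved.
Series B: 3/5 of 360710 = 216426; 216,426 required, 216,488 in favor — approved.
Series C: 3/5 of 19986197 = 11991718.20, rounded up to 11991719; 11,991,719 required, 11,991,719 in favor — approved.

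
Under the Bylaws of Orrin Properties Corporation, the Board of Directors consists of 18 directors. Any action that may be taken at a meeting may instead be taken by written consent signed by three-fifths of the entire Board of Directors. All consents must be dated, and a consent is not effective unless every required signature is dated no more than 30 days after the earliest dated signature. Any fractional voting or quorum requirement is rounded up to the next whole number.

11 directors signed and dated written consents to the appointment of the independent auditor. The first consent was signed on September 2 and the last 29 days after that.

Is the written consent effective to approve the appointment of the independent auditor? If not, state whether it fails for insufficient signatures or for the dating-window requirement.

Effective — both the signature and dating-window requirements are satisfied.

Signatures required: three-fifths of 18 — 3/5 of 18 = 10.80, rounded up to 11, so 11 needed; 11 signed. Sufficient.
Dating window: the latest signature is 29 days after the earliest; the limit is 30 days. Within the window.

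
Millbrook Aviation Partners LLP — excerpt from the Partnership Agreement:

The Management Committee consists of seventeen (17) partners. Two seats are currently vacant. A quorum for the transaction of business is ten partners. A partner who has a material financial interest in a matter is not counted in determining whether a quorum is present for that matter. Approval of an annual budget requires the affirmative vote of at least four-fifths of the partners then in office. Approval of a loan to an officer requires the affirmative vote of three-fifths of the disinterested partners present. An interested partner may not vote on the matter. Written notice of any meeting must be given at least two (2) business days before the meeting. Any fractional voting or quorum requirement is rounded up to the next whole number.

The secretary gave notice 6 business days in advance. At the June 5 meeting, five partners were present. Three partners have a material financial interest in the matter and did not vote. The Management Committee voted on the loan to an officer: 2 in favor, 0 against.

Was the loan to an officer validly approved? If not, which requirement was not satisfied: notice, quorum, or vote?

Notice: 6 business days given; 2 required (6 ≥ 2). Satisfied.
Quorum: 5 present, but the 3 interested partners do not count, leaving 2. Quorum is 10. Not satisfied.
Vote: the loan to an officer requires three-fifths of the disinterested partners present (5 − 3 = 2). 3/5 of 2 = 1.20, rounded up to 2, so 2 affirmative votes are needed; 2 voted in favor. Satisfied. (Moot — without a quorum no business can be validly transacted.)

Invalid — quorum requirement not satisfied.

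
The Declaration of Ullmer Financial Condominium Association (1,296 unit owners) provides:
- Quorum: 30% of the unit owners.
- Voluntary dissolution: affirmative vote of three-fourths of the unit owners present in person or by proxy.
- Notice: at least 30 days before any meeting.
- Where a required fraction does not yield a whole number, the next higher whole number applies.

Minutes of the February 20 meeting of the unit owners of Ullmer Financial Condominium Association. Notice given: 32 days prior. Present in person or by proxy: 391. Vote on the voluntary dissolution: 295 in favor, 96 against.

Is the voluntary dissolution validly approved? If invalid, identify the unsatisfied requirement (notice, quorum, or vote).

Valid — all requirements satisfied.

Notice: 32 days given; 30 required. Satisfied.
Quorum: 30% of 1,296 = 388.80, rounded up to 389; 391 present. Satisfied.
Vote: requires three-fourths of those present (391); 3/4 of 391 = 293.25, rounded up to 294, so 294 needed; 295 in favor. Satisfied.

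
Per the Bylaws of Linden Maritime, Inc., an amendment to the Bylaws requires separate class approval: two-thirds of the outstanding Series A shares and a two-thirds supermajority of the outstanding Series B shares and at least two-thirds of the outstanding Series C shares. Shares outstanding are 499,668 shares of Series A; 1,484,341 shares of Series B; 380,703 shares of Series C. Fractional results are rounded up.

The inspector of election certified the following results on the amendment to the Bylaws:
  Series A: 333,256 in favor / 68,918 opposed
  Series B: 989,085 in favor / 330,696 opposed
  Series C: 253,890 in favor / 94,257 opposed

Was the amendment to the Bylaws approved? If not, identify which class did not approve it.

Not approved — the Series B shares did not give the required vote.

Series A: 2/3 of 499668 = 333112; 333,112 required, 333,256 in favor — approved.
Series B: 2/3 of 1484341 = 989560.67, rounded up to 989561; 989,561 required, 989,085 in favor — not approved.
Series C: 2/3 of 380703 = 253802; 253,802 required, 253,890 in favor — approved.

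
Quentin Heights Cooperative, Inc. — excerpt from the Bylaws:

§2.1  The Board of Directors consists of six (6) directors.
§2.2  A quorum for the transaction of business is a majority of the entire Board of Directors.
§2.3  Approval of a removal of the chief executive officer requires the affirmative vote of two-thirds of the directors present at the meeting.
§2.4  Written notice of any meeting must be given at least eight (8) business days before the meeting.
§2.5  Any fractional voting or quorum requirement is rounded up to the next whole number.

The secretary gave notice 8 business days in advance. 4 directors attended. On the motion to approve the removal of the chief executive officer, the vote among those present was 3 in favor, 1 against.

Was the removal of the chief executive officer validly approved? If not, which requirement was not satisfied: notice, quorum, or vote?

Valid — all requirements satisfied.

Notice: 8 business days given; 8 required (8 ≥ 8). Satisfied.
Quorum: 4 present; quorum is 4. Satisfied.
Vote: the removal of the chief executive officer requires two-thirds of the directors present (4). 2/3 of 4 = 2.67, rounded up to 3, so 3 affirmative votes are needed; 3 voted in favor. Satisfied.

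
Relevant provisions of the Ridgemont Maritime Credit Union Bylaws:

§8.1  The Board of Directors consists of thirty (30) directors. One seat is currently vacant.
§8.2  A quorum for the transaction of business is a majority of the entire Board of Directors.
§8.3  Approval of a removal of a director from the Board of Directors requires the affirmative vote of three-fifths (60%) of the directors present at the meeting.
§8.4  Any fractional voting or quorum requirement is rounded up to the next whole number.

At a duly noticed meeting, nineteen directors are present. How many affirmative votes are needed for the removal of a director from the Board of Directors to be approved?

The removal of a director from the Board of Directors requires three-fifths of the directors present (19).
3/5 of 19 = 11.40, rounded up to 12.

12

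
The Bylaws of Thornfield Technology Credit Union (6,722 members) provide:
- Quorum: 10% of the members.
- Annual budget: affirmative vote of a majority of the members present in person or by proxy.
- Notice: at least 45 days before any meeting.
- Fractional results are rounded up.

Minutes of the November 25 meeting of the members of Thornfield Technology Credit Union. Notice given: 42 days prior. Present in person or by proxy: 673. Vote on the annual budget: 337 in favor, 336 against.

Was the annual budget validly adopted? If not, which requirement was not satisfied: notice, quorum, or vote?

Notice: 42 days given; 45 required. Not satisfied.
Quorum: 10% of 6,722 = 672.20, rounded up to 673; 673 present. Satisfied.
Vote: requires a majority of those present (673); a majority of 673 is 337, so 337 needed; 337 in favor. Satisfied.

Invalid — notice requirement not satisfied.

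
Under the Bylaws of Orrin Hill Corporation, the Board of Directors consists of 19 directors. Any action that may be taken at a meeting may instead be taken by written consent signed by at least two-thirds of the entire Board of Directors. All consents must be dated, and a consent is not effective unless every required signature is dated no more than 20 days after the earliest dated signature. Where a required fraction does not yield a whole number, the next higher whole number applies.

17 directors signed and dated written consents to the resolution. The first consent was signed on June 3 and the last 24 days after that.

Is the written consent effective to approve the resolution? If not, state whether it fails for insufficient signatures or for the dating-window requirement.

Signatures required: at least two-thirds of 19 — 2/3 of 19 = 12.67, rounded up to 13, so 13 needed; 17 signed. Sufficient.
Dating window: the latest signature is 24 days after the earliest; the limit is 20 days. Outside the window.

Not effective — dating-window requirement not satisfied.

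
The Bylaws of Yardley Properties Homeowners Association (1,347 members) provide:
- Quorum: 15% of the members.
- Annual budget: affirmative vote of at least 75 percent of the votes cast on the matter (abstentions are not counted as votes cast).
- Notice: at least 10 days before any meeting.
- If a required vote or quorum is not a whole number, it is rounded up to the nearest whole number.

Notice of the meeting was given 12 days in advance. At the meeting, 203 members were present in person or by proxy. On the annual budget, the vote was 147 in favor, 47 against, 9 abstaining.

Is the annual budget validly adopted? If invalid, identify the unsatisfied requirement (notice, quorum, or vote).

Notice: 12 days given; 10 required. Satisfied.
Quorum: 15% of 1,347 = 202.05, rounded up to 203; 203 present. Satisfied.
Vote: requires three-fourths of the votes cast (203 − 9 abstaining = 194); 3/4 of 194 = 145.50, rounded up to 146, so 146 needed; 147 in favor. Satisfied.

Valid — all requirements satisfied.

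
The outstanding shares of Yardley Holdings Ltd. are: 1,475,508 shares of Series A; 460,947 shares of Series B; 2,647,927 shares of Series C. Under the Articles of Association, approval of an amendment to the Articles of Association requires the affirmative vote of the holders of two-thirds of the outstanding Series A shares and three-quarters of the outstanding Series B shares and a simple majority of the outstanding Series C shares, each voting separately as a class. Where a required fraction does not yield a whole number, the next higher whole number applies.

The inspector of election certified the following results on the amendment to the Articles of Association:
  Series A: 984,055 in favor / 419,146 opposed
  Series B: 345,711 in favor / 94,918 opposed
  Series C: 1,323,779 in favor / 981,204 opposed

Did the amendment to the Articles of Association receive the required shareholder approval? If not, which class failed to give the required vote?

Not approved — the Series C shares did not give the required vote.

Series A: 2/3 of 1475508 = 983672; 983,672 required, 984,055 in favor — approved.
Series B: 3/4 of 460947 = 345710.25, rounded up to 345711; 345,711 required, 345,711 in favor — approved.
Series C: a majority of 2647927 is 1323964; 1,323,964 required, 1,323,779 in favor — not approved.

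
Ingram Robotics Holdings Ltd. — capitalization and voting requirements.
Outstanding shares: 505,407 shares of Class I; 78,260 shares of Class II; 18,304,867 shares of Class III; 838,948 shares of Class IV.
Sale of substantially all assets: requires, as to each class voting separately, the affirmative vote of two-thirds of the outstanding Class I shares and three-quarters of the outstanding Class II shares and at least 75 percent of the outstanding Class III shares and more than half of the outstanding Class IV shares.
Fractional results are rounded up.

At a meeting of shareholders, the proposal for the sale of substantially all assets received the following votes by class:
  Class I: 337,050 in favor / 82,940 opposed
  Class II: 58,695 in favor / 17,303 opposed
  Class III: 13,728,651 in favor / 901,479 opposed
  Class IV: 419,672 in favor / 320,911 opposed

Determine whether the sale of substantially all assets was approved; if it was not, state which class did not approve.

Class I: 2/3 of 505407 = 336938; 336,938 required, 337,050 in favor — approved.
Class II: 3/4 of 78260 = 58695; 58,695 required, 58,695 in favor — approved.
Class III: 3/4 of 18304867 = 13728650.25, rounded up to 13728651; 13,728,651 required, 13,728,651 in favor — approved.
Class IV: a majority of 838948 is 419475; 419,475 required, 419,672 in favor — approved.

Approved — every class gave the required vote.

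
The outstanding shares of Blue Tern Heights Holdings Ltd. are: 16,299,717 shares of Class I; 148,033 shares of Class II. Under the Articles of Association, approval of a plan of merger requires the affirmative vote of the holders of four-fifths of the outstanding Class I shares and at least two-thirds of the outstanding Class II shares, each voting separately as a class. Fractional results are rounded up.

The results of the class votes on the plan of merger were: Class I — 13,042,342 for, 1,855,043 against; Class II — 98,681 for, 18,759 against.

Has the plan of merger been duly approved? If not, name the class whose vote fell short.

Class I: 4/5 of 16299717 = 13039773.60, rounded up to 13039774; 13,039,774 required, 13,042,342 in favor — approved.
Class II: 2/3 of 148033 = 98688.67, rounded up to 98689; 98,689 required, 98,681 in favor — not approved.

Not approved — the Class II shares did not give the required vote.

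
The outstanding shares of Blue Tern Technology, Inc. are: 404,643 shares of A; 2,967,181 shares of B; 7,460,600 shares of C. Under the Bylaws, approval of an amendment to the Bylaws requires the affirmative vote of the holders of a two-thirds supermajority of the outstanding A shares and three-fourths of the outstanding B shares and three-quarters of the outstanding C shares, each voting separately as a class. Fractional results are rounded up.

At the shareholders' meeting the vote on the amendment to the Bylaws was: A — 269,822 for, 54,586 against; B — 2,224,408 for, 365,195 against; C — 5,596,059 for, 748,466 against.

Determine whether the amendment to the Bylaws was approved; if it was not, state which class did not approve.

Not approved — the B shares did not give the required vote.

A: 2/3 of 404643 = 269762; 269,762 required, 269,822 in favor — approved.
B: 3/4 of 2967181 = 2225385.75, rounded up to 2225386; 2,225,386 required, 2,224,408 in favor — not approved.
C: 3/4 of 7460600 = 5595450; 5,595,450 required, 5,596,059 in favor — approved.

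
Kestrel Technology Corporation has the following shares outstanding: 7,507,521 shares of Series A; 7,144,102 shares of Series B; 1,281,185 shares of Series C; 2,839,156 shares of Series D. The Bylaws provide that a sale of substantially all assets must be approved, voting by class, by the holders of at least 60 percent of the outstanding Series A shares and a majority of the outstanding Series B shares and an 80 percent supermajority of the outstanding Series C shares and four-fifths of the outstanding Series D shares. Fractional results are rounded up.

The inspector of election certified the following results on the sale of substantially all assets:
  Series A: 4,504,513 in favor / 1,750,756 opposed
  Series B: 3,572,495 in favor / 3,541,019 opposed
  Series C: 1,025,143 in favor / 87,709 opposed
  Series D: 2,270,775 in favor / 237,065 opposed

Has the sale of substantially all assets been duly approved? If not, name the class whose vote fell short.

Not approved — the Series D shares did not give the required vote.

Series A: 3/5 of 7507521 = 4504512.60, rounded up to 4504513; 4,504,513 required, 4,504,513 in favor — approved.
Series B: a majority of 7144102 is 3572052; 3,572,052 required, 3,572,495 in favor — approved.
Series C: 4/5 of 1281185 = 1024948; 1,024,948 required, 1,025,143 in favor — approved.
Series D: 4/5 of 2839156 = 2271324.80, rounded up to 2271325; 2,271,325 required, 2,270,775 in favor — not approved.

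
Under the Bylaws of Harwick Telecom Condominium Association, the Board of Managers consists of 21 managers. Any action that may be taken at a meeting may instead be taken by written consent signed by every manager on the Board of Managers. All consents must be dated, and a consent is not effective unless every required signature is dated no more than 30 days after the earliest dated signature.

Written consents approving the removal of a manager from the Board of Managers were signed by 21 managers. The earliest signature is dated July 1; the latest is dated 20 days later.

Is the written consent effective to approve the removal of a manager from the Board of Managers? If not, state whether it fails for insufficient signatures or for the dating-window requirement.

Signatures required: all of 21 — unanimous means all 21, so 21 needed; 21 signed. Sufficient.
Dating window: the latest signature is 20 days after the earliest; the limit is 30 days. Within the window.

Effective — both the signature and dating-window requirements are satisfied.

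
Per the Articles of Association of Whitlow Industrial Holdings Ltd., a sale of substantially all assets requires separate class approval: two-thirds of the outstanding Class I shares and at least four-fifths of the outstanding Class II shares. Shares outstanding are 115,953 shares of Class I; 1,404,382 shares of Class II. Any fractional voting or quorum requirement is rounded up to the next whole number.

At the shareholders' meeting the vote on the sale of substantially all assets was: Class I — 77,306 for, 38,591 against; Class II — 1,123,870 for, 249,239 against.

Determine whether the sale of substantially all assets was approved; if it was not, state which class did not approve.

Approved — every class gave the required vote.

Class I: 2/3 of 115953 = 77302; 77,302 required, 77,306 in favor — approved.
Class II: 4/5 of 1404382 = 1123505.60, rounded up to 1123506; 1,123,506 required, 1,123,870 in favor — approved.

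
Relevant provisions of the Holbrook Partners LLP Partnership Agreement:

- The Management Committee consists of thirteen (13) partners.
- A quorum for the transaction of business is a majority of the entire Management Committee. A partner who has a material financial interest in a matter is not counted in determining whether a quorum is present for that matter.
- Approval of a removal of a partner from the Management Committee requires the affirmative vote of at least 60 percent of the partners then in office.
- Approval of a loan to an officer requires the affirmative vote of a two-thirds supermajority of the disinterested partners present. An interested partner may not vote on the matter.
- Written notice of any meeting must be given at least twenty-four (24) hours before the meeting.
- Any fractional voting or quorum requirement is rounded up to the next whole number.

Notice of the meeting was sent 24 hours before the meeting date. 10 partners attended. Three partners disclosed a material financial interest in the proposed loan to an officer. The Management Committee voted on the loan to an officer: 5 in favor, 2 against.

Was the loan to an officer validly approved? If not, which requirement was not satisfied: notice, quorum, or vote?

Valid — all requirements satisfied.

Notice: 24 hours given; 24 required (24 ≥ 24). Satisfied.
Quorum: 10 present, but the 3 interested partners do not count, leaving 7. Quorum is 7. Satisfied.
Vote: the loan to an officer requires two-thirds of the disinterested partners present (10 − 3 = 7). 2/3 of 7 = 4.67, rounded up to 5, so 5 affirmative votes are needed; 5 voted in favor. Satisfied.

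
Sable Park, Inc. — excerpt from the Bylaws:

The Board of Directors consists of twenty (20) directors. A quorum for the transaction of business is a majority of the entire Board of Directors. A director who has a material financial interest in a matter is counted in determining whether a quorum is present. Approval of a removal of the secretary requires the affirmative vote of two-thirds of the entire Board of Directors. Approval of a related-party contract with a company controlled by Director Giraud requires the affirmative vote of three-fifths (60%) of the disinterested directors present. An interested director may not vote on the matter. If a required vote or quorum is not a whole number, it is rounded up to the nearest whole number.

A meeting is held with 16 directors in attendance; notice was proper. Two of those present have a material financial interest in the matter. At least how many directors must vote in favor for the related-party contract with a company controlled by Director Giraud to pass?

9

The related-party contract with a company controlled by Director Giraud requires three-fifths of the disinterested directors present (16 − 2 = 14).
3/5 of 14 = 8.40, rounded up to 9.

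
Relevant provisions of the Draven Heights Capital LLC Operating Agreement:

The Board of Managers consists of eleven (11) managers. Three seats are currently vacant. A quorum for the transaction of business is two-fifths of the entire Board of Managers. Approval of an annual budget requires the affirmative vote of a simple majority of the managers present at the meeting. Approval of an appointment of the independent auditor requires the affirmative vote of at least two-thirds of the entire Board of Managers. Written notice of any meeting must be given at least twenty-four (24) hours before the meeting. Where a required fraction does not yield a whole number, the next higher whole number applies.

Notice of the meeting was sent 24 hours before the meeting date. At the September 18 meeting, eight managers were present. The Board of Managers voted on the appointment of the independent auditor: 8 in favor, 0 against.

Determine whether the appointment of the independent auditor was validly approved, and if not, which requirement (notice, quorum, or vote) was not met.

Notice: 24 hours given; 24 required (24 ≥ 24). Satisfied.
Quorum: 8 present; quorum is 5. Satisfied.
Vote: the appointment of the independent auditor requires two-thirds of the entire Board of Managers (11). 2/3 of 11 = 7.33, rounded up to 8, so 8 affirmative votes are needed; 8 voted in favor. Satisfied.

Valid — all requirements satisfied.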